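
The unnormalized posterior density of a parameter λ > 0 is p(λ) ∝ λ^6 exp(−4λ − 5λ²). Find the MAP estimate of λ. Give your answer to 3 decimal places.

λ̂_MAP = 0.600

ℓ'(λ) = 6/λ − 4 − 10λ. Setting this to zero and multiplying by λ: 10λ² + 4λ − 6 = 0.
λ = (−4 + √(4² + 4·10·6)) / (2·10) = (−4 + √256) / 20 = (−4 + 16)/20 = 3/5.
ℓ''(λ) = −6/λ² − 10 < 0, confirming a maximum.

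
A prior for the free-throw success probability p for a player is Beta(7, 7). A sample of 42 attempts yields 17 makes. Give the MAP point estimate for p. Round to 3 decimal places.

Prior: Beta(7, 7).
Data: 17 successes in 42 trials. The binomial likelihood contributes p^17(1−p)^25, so the posterior is Beta(7+17, 7+25) = Beta(24, 32).
For Beta(a, b) with a, b > 1 the mode is (a−1)/(a+b−2) = 23/54 ≈ 0.426.

p̂_MAP = 0.426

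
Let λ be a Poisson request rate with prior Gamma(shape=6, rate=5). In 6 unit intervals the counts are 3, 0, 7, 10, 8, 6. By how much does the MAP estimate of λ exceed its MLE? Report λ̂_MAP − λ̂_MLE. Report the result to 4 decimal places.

MAP − MLE = -2.1212

Σxᵢ = 34. Posterior is Gamma(40, 11); MAP = (40−1)/11 = 39/11 ≈ 3.54545.
MLE = x̄ = 34/6 ≈ 5.66667.
Difference = 39/11 − 34/6 = -70/33 ≈ -2.1212.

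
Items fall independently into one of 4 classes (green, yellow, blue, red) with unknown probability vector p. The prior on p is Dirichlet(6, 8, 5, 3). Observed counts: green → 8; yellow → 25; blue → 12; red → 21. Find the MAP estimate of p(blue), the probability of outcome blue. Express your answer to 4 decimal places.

The posterior is Dirichlet(αᵢ + nᵢ) = Dirichlet(14, 33, 17, 24).
For a Dirichlet(a₁,…,a_K) with all aᵢ > 1, the mode has j-th component (aⱼ − 1)/(Σaᵢ − K).
Here Σaᵢ = 88 and K = 4, so p(blue) = (17 − 1)/(88 − 4) = 16/84 ≈ 0.1905.

MAP estimate of p(blue) = 0.1905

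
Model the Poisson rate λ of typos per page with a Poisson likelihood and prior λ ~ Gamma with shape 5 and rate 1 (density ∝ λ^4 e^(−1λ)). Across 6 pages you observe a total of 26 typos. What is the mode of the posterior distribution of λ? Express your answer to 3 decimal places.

Σxᵢ = 26, n = 6.
Posterior ∝ λ^4e^(−1λ) · λ^26e^(−6λ) = λ^30e^(−7λ), i.e. Gamma(shape=31, rate=7).
The mode of a Gamma(a, b) with a ≥ 1 (shape–rate) is (a−1)/b = 30/7 ≈ 4.286.

λ̂_MAP = 4.286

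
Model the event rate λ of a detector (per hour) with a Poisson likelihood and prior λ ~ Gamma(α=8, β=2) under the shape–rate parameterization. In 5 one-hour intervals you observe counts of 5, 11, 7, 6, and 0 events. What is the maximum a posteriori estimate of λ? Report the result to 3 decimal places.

λ̂_MAP = 5.143

Σxᵢ = 5+11+7+6+0 = 29, with n = 5.
Posterior ∝ λ^7e^(−2λ) · λ^29e^(−5λ) = λ^36e^(−7λ), i.e. Gamma(shape=37, rate=7).
The mode of a Gamma(a, b) with a ≥ 1 (shape–rate) is (a−1)/b = 36/7 ≈ 5.143.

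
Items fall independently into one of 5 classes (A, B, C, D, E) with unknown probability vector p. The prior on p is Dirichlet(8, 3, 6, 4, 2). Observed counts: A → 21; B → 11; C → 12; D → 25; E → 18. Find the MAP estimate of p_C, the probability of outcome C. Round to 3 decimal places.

MAP estimate of p_C = 0.162

The posterior is Dirichlet(αᵢ + nᵢ) = Dirichlet(29, 14, 18, 29, 20).
For a Dirichlet(a₁,…,a_K) with all aᵢ > 1, the mode has j-th component (aⱼ − 1)/(Σaᵢ − K).
Here Σaᵢ = 110 and K = 5, so p_C = (18 − 1)/(110 − 5) = 17/105 ≈ 0.162.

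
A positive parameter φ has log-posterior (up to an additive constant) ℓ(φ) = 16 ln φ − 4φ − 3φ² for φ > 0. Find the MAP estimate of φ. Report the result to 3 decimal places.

φ̂_MAP = 1.333

ℓ'(φ) = 16/φ − 4 − 6φ. Setting this to zero and multiplying by φ: 6φ² + 4φ − 16 = 0.
φ = (−4 + √(4² + 4·6·16)) / (2·6) = (−4 + √400) / 12 = (−4 + 20)/12 = 4/3.
ℓ''(φ) = −16/φ² − 6 < 0, confirming a maximum.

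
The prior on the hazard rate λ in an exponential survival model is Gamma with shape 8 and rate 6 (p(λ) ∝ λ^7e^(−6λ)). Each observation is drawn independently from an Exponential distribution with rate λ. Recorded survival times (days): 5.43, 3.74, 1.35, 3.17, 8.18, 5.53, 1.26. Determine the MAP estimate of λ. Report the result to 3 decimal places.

λ̂_MAP = 0.404

The Exponential(rate=λ) likelihood is ∝ λ^n e^(−λΣtᵢ). Here n = 7 and Σtᵢ = 5.43 + 3.74 + 1.35 + 3.17 + 8.18 + 5.53 + 1.26 = 28.66.
Posterior ∝ λ^7e^(−6λ) · λ^7e^(−28.66λ) = λ^14e^(−34.66λ), i.e. Gamma(15, 34.66).
Mode = (a−1)/b = 14/34.66 ≈ 0.404.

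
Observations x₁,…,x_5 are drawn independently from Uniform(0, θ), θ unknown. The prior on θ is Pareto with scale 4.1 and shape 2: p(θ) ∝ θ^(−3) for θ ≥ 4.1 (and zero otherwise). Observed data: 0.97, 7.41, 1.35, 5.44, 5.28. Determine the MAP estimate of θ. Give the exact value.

The Uniform(0, θ) likelihood is θ^(−n) for θ ≥ max(xᵢ), zero otherwise. Here max(xᵢ) = 7.41.
Posterior ∝ θ^(−3) · θ^(−5) = θ^(−8) on θ ≥ max(4.1, 7.41) = 7.41.
This density is strictly decreasing in θ, so the posterior mode lies at the lower boundary of the support.

θ̂_MAP = 7.41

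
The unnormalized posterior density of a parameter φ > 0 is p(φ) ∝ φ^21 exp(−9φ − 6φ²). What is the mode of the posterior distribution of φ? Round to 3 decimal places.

φ̂_MAP = 1.000

ℓ'(φ) = 21/φ − 9 − 12φ. Setting this to zero and multiplying by φ: 12φ² + 9φ − 21 = 0.
φ = (−9 + √(9² + 4·12·21)) / (2·12) = (−9 + √1089) / 24 = (−9 + 33)/24 = 1.
ℓ''(φ) = −21/φ² − 12 < 0, confirming a maximum.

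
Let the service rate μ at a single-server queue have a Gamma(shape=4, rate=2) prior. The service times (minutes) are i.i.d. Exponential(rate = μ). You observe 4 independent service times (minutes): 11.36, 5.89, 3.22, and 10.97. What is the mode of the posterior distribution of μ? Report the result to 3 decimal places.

The Exponential(rate=μ) likelihood is ∝ μ^n e^(−μΣtᵢ). Here n = 4 and Σtᵢ = 11.36 + 5.89 + 3.22 + 10.97 = 31.44.
Posterior ∝ μ^3e^(−2μ) · μ^4e^(−31.44μ) = μ^7e^(−33.44μ), i.e. Gamma(8, 33.44).
Mode = (a−1)/b = 7/33.44 ≈ 0.209.

μ̂_MAP = 0.209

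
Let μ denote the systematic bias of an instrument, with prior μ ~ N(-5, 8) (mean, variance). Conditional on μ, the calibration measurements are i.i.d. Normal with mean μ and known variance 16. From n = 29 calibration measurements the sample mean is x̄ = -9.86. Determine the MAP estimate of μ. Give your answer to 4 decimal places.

n = 29, x̄ = -9.86.
For a Normal prior and Normal likelihood with known variance, the posterior is Normal; its mode equals its mean, the precision-weighted average.
Prior precision 1/σ₀² = 1/8 = 0.125; data precision n/σ² = 29/16 = 1.8125.
μ̂ = (0.125·(-5) + 1.8125·(-9.86)) / (0.125 + 1.8125) = (-18.49625)/1.9375 = -14797/1550 ≈ -9.5465.

μ̂_MAP = -9.5465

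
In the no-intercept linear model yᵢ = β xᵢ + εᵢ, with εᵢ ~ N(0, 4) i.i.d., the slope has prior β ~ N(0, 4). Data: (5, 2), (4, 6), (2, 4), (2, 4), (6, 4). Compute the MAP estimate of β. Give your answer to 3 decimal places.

β̂_MAP = 0.860

log p(β | y) = −Σ(yᵢ − βxᵢ)²/(2·4) − β²/(2·4) + const.
Setting the derivative to zero: Σxᵢ(yᵢ − βxᵢ)/4 − β/4 = 0, so β = Σxᵢyᵢ / (Σxᵢ² + σ²/τ²).
Σxᵢyᵢ = 5·2 + 4·6 + 2·4 + 2·4 + 6·4 = 74; Σxᵢ² = 85; σ²/τ² = 1.
β̂_MAP = 74 / (85 + 1) = 74/86 ≈ 0.860.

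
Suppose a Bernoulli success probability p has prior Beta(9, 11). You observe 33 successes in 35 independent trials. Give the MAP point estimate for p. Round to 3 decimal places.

p̂_MAP = 0.774

Prior: Beta(9, 11).
Data: 33 successes in 35 trials. The binomial likelihood contributes p^33(1−p)^2, so the posterior is Beta(9+33, 11+2) = Beta(42, 13).
For Beta(a, b) with a, b > 1 the mode is (a−1)/(a+b−2) = 41/53 ≈ 0.774.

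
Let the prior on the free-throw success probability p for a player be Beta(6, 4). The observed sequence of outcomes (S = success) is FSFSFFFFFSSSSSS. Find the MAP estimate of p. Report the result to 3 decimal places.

p̂_MAP = 0.565

Prior: Beta(6, 4).
Data: 8 successes in 15 trials (from the sequence). The binomial likelihood contributes p^8(1−p)^7, so the posterior is Beta(6+8, 4+7) = Beta(14, 11).
For Beta(a, b) with a, b > 1 the mode is (a−1)/(a+b−2) = 13/23 ≈ 0.565.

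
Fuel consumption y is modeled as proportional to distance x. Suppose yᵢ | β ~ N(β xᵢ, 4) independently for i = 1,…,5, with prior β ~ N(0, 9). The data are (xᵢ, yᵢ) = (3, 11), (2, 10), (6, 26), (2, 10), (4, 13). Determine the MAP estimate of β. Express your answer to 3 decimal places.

log p(β | y) = −Σ(yᵢ − βxᵢ)²/(2·4) − β²/(2·9) + const.
Setting the derivative to zero: Σxᵢ(yᵢ − βxᵢ)/4 − β/9 = 0, so β = Σxᵢyᵢ / (Σxᵢ² + σ²/τ²).
Σxᵢyᵢ = 3·11 + 2·10 + 6·26 + 2·10 + 4·13 = 281; Σxᵢ² = 69; σ²/τ² = 4/9.
β̂_MAP = 281 / (69 + 4/9) = 281/(625/9) = 2529/625 ≈ 4.046.

β̂_MAP = 4.046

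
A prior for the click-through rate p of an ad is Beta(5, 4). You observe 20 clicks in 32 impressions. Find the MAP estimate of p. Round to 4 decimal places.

p̂_MAP = 0.6154

Prior: Beta(5, 4).
Data: 20 successes in 32 trials. The binomial likelihood contributes p^20(1−p)^12, so the posterior is Beta(5+20, 4+12) = Beta(25, 16).
For Beta(a, b) with a, b > 1 the mode is (a−1)/(a+b−2) = 24/39 ≈ 0.6154.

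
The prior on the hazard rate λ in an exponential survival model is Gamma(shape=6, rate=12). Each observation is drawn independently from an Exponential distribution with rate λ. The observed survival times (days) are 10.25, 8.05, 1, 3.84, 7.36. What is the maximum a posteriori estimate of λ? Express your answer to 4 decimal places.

λ̂_MAP = 0.2353

The Exponential(rate=λ) likelihood is ∝ λ^n e^(−λΣtᵢ). Here n = 5 and Σtᵢ = 10.25 + 8.05 + 1 + 3.84 + 7.36 = 30.50.
Posterior ∝ λ^5e^(−12λ) · λ^5e^(−30.50λ) = λ^10e^(−42.50λ), i.e. Gamma(11, 42.50).
Mode = (a−1)/b = 10/42.50 ≈ 0.2353.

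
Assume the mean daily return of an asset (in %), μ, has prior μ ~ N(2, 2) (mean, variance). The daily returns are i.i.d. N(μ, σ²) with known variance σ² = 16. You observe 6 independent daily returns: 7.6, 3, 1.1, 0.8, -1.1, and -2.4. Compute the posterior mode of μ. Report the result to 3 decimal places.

μ̂_MAP = 1.786

n = 6; x̄ = (7.6 + 3 + 1.1 + 0.8 + (-1.1) + (-2.4))/6 = 9/6 = 1.5.
For a Normal prior and Normal likelihood with known variance, the posterior is Normal; its mode equals its mean, the precision-weighted average.
Prior precision 1/σ₀² = 1/2 = 0.5; data precision n/σ² = 6/16 = 0.375.
μ̂ = (0.5·2 + 0.375·1.5) / (0.5 + 0.375) = 1.5625/0.875 = 25/14 ≈ 1.786.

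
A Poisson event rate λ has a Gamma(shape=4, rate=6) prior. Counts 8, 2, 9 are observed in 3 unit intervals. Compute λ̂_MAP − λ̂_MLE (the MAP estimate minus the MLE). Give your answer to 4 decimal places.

Σxᵢ = 19. Posterior is Gamma(23, 9); MAP = (23−1)/9 = 22/9 ≈ 2.44444.
MLE = x̄ = 19/3 ≈ 6.33333.
Difference = 22/9 − 19/3 = -35/9 ≈ -3.8889.

MAP − MLE = -3.8889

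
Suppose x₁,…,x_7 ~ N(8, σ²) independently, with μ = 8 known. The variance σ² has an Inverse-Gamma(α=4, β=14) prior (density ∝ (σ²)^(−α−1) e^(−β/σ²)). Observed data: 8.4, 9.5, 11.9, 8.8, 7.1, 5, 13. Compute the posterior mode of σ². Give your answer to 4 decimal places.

σ̂²_MAP = 4.7688

Sum of squared deviations about the known mean: SS = (8.4−8)² + (9.5−8)² + (11.9−8)² + (8.8−8)² + (7.1−8)² + (5−8)² + (13−8)² = 53.07.
The Normal likelihood contributes (σ²)^(−n/2) exp(−SS/(2σ²)), so the posterior is Inverse-Gamma(α + n/2, β + SS/2) = Inverse-Gamma(7.5, 40.535).
The mode of Inverse-Gamma(a, b) is b/(a+1) = 40.535/8.5 ≈ 4.7688.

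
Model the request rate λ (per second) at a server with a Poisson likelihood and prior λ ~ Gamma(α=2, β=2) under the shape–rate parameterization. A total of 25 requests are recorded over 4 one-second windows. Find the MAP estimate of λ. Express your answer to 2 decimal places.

Σxᵢ = 25, n = 4.
Posterior ∝ λe^(−2λ) · λ^25e^(−4λ) = λ^26e^(−6λ), i.e. Gamma(shape=27, rate=6).
The mode of a Gamma(a, b) with a ≥ 1 (shape–rate) is (a−1)/b = 26/6 ≈ 4.33.

λ̂_MAP = 4.33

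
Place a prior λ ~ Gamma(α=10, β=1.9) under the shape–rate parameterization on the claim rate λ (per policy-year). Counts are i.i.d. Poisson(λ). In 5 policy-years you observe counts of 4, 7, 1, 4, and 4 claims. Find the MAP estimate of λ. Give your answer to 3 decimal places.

λ̂_MAP = 4.203

Σxᵢ = 4+7+1+4+4 = 20, with n = 5.
Posterior ∝ λ^9e^(−1.9λ) · λ^20e^(−5λ) = λ^29e^(−6.9λ), i.e. Gamma(shape=30, rate=6.9).
The mode of a Gamma(a, b) with a ≥ 1 (shape–rate) is (a−1)/b = 29/6.9 ≈ 4.203.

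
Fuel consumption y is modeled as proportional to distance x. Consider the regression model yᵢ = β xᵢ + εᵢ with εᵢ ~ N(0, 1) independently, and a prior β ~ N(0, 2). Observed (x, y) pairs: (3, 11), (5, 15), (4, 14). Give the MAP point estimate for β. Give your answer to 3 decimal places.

β̂_MAP = 3.248

log p(β | y) = −Σ(yᵢ − βxᵢ)²/(2·1) − β²/(2·2) + const.
Setting the derivative to zero: Σxᵢ(yᵢ − βxᵢ)/1 − β/2 = 0, so β = Σxᵢyᵢ / (Σxᵢ² + σ²/τ²).
Σxᵢyᵢ = 3·11 + 5·15 + 4·14 = 164; Σxᵢ² = 50; σ²/τ² = 0.5.
β̂_MAP = 164 / (50 + 0.5) = 164/50.5 ≈ 3.248.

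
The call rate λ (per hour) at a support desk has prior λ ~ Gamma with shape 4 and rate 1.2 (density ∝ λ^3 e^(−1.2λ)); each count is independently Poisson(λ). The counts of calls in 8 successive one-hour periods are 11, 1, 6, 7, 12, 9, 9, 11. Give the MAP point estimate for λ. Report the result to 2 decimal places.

Σxᵢ = 11+1+6+7+12+9+9+11 = 66, with n = 8.
Posterior ∝ λ^3e^(−1.2λ) · λ^66e^(−8λ) = λ^69e^(−9.2λ), i.e. Gamma(shape=70, rate=9.2).
The mode of a Gamma(a, b) with a ≥ 1 (shape–rate) is (a−1)/b = 69/9.2 ≈ 7.50.

λ̂_MAP = 7.50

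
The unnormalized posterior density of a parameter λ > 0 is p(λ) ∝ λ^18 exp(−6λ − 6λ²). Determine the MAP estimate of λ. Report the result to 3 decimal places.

ℓ'(λ) = 18/λ − 6 − 12λ. Setting this to zero and multiplying by λ: 12λ² + 6λ − 18 = 0.
λ = (−6 + √(6² + 4·12·18)) / (2·12) = (−6 + √900) / 24 = (−6 + 30)/24 = 1.
ℓ''(λ) = −18/λ² − 12 < 0, confirming a maximum.

λ̂_MAP = 1.000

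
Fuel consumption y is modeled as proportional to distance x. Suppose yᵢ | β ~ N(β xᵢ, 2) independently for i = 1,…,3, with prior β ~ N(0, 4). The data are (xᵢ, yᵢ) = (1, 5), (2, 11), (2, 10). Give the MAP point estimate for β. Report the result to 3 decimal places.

log p(β | y) = −Σ(yᵢ − βxᵢ)²/(2·2) − β²/(2·4) + const.
Setting the derivative to zero: Σxᵢ(yᵢ − βxᵢ)/2 − β/4 = 0, so β = Σxᵢyᵢ / (Σxᵢ² + σ²/τ²).
Σxᵢyᵢ = 1·5 + 2·11 + 2·10 = 47; Σxᵢ² = 9; σ²/τ² = 0.5.
β̂_MAP = 47 / (9 + 0.5) = 47/9.5 ≈ 4.947.

β̂_MAP = 4.947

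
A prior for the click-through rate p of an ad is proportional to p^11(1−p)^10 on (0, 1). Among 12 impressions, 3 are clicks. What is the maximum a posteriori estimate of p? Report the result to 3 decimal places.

The prior density ∝ p^11(1−p)^10 is the kernel of Beta(12, 11).
Data: 3 successes in 12 trials. The binomial likelihood contributes p^3(1−p)^9, so the posterior is Beta(12+3, 11+9) = Beta(15, 20).
For Beta(a, b) with a, b > 1 the mode is (a−1)/(a+b−2) = 14/33 ≈ 0.424.

p̂_MAP = 0.424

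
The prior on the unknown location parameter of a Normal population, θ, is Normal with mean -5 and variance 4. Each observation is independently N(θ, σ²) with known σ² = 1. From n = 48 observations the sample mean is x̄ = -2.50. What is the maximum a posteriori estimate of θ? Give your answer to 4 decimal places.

θ̂_MAP = -2.5130

n = 48, x̄ = -2.50.
For a Normal prior and Normal likelihood with known variance, the posterior is Normal; its mode equals its mean, the precision-weighted average.
Prior precision 1/σ₀² = 1/4 = 0.25; data precision n/σ² = 48/1 = 48.
θ̂ = (0.25·(-5) + 48·(-2.5)) / (0.25 + 48) = (-121.25)/48.25 = -485/193 ≈ -2.5130.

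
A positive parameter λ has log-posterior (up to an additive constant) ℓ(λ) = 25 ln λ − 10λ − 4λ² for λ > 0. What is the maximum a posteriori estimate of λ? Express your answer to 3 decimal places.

ℓ'(λ) = 25/λ − 10 − 8λ. Setting this to zero and multiplying by λ: 8λ² + 10λ − 25 = 0.
λ = (−10 + √(10² + 4·8·25)) / (2·8) = (−10 + √900) / 16 = (−10 + 30)/16 = 5/4.
ℓ''(λ) = −25/λ² − 8 < 0, confirming a maximum.

λ̂_MAP = 1.250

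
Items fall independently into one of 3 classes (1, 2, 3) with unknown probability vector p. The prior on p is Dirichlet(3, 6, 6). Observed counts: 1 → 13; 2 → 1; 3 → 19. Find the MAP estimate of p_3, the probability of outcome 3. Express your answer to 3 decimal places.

The posterior is Dirichlet(αᵢ + nᵢ) = Dirichlet(16, 7, 25).
For a Dirichlet(a₁,…,a_K) with all aᵢ > 1, the mode has j-th component (aⱼ − 1)/(Σaᵢ − K).
Here Σaᵢ = 48 and K = 3, so p_3 = (25 − 1)/(48 − 3) = 24/45 ≈ 0.533.

MAP estimate: 0.533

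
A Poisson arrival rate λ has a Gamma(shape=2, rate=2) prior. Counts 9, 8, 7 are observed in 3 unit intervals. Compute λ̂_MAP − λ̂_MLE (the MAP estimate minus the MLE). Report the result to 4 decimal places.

Σxᵢ = 24. Posterior is Gamma(26, 5); MAP = (26−1)/5 = 25/5 ≈ 5.00000.
MLE = x̄ = 24/3 ≈ 8.00000.
Difference = 25/5 − 24/3 = -3 ≈ -3.0000.

MAP − MLE = -3.0000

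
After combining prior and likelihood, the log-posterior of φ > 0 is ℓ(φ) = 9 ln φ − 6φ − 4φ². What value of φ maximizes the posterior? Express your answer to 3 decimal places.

φ̂_MAP = 0.750

ℓ'(φ) = 9/φ − 6 − 8φ. Setting this to zero and multiplying by φ: 8φ² + 6φ − 9 = 0.
φ = (−6 + √(6² + 4·8·9)) / (2·8) = (−6 + √324) / 16 = (−6 + 18)/16 = 3/4.
ℓ''(φ) = −9/φ² − 8 < 0, confirming a maximum.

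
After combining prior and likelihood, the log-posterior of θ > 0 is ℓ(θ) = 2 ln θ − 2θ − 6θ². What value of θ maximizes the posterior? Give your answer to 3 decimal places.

ℓ'(θ) = 2/θ − 2 − 12θ. Setting this to zero and multiplying by θ: 12θ² + 2θ − 2 = 0.
θ = (−2 + √(2² + 4·12·2)) / (2·12) = (−2 + √100) / 24 = (−2 + 10)/24 = 1/3.
ℓ''(θ) = −2/θ² − 12 < 0, confirming a maximum.

θ̂_MAP = 0.333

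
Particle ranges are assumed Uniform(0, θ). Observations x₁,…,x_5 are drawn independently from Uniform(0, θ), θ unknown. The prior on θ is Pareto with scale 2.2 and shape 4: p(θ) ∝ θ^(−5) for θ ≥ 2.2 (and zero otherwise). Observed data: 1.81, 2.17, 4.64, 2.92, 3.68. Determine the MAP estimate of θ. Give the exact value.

θ̂_MAP = 4.64

The Uniform(0, θ) likelihood is θ^(−n) for θ ≥ max(xᵢ), zero otherwise. Here max(xᵢ) = 4.64.
Posterior ∝ θ^(−5) · θ^(−5) = θ^(−10) on θ ≥ max(2.2, 4.64) = 4.64.
This density is strictly decreasing in θ, so the posterior mode lies at the lower boundary of the support.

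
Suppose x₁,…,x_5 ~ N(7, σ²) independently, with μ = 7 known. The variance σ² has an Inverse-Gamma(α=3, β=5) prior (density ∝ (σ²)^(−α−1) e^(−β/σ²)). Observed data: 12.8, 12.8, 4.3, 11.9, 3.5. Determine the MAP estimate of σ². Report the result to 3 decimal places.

Sum of squared deviations about the known mean: SS = (12.8−7)² + (12.8−7)² + (4.3−7)² + (11.9−7)² + (3.5−7)² = 110.83.
The Normal likelihood contributes (σ²)^(−n/2) exp(−SS/(2σ²)), so the posterior is Inverse-Gamma(α + n/2, β + SS/2) = Inverse-Gamma(5.5, 60.415).
The mode of Inverse-Gamma(a, b) is b/(a+1) = 60.415/6.5 ≈ 9.295.

σ̂²_MAP = 9.295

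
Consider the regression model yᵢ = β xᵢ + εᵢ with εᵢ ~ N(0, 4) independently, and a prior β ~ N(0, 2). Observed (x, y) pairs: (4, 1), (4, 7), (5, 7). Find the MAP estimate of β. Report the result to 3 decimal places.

β̂_MAP = 1.136

log p(β | y) = −Σ(yᵢ − βxᵢ)²/(2·4) − β²/(2·2) + const.
Setting the derivative to zero: Σxᵢ(yᵢ − βxᵢ)/4 − β/2 = 0, so β = Σxᵢyᵢ / (Σxᵢ² + σ²/τ²).
Σxᵢyᵢ = 4·1 + 4·7 + 5·7 = 67; Σxᵢ² = 57; σ²/τ² = 2.
β̂_MAP = 67 / (57 + 2) = 67/59 ≈ 1.136.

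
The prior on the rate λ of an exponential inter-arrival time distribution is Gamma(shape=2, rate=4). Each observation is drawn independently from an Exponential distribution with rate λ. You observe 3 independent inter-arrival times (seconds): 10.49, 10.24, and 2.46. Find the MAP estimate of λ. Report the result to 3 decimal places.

The Exponential(rate=λ) likelihood is ∝ λ^n e^(−λΣtᵢ). Here n = 3 and Σtᵢ = 10.49 + 10.24 + 2.46 = 23.19.
Posterior ∝ λe^(−4λ) · λ^3e^(−23.19λ) = λ^4e^(−27.19λ), i.e. Gamma(5, 27.19).
Mode = (a−1)/b = 4/27.19 ≈ 0.147.

λ̂_MAP = 0.147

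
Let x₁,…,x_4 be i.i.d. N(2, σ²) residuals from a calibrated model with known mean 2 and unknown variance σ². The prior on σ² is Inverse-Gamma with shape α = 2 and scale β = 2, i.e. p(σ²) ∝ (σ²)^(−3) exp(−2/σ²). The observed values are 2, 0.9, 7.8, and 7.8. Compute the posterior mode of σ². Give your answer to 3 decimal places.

σ̂²_MAP = 7.249

Sum of squared deviations about the known mean: SS = (2−2)² + (0.9−2)² + (7.8−2)² + (7.8−2)² = 68.49.
The Normal likelihood contributes (σ²)^(−n/2) exp(−SS/(2σ²)), so the posterior is Inverse-Gamma(α + n/2, β + SS/2) = Inverse-Gamma(4, 36.245).
The mode of Inverse-Gamma(a, b) is b/(a+1) = 36.245/5 ≈ 7.249.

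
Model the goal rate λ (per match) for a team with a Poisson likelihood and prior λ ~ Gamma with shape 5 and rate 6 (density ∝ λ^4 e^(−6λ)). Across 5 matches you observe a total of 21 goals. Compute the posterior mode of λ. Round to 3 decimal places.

λ̂_MAP = 2.273

Σxᵢ = 21, n = 5.
Posterior ∝ λ^4e^(−6λ) · λ^21e^(−5λ) = λ^25e^(−11λ), i.e. Gamma(shape=26, rate=11).
The mode of a Gamma(a, b) with a ≥ 1 (shape–rate) is (a−1)/b = 25/11 ≈ 2.273.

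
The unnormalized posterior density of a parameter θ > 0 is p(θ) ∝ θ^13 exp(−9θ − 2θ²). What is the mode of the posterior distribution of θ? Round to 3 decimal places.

θ̂_MAP = 1.000

ℓ'(θ) = 13/θ − 9 − 4θ. Setting this to zero and multiplying by θ: 4θ² + 9θ − 13 = 0.
θ = (−9 + √(9² + 4·4·13)) / (2·4) = (−9 + √289) / 8 = (−9 + 17)/8 = 1.
ℓ''(θ) = −13/θ² − 4 < 0, confirming a maximum.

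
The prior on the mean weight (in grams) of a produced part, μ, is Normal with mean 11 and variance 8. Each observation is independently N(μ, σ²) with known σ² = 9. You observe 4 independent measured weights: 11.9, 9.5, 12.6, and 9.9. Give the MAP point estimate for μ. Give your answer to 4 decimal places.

n = 4; x̄ = (11.9 + 9.5 + 12.6 + 9.9)/4 = 43.9/4 = 10.975.
For a Normal prior and Normal likelihood with known variance, the posterior is Normal; its mode equals its mean, the precision-weighted average.
Prior precision 1/σ₀² = 1/8 = 0.125; data precision n/σ² = 4/9.
μ̂ = (0.125·11 + (4/9)·10.975) / (0.125 + 4/9) = (2251/360)/(41/72) = 2251/205 ≈ 10.9805.

μ̂_MAP = 10.9805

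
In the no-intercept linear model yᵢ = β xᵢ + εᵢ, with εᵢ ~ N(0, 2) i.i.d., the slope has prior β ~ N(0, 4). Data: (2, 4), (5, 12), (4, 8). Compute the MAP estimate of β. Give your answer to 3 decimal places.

β̂_MAP = 2.198

log p(β | y) = −Σ(yᵢ − βxᵢ)²/(2·2) − β²/(2·4) + const.
Setting the derivative to zero: Σxᵢ(yᵢ − βxᵢ)/2 − β/4 = 0, so β = Σxᵢyᵢ / (Σxᵢ² + σ²/τ²).
Σxᵢyᵢ = 2·4 + 5·12 + 4·8 = 100; Σxᵢ² = 45; σ²/τ² = 0.5.
β̂_MAP = 100 / (45 + 0.5) = 100/45.5 ≈ 2.198.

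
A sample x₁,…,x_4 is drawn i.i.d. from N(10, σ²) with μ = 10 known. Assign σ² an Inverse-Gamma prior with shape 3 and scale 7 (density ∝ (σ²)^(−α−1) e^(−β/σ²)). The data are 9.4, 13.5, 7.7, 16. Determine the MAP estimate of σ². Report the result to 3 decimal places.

Sum of squared deviations about the known mean: SS = (9.4−10)² + (13.5−10)² + (7.7−10)² + (16−10)² = 53.9.
The Normal likelihood contributes (σ²)^(−n/2) exp(−SS/(2σ²)), so the posterior is Inverse-Gamma(α + n/2, β + SS/2) = Inverse-Gamma(5, 33.95).
The mode of Inverse-Gamma(a, b) is b/(a+1) = 33.95/6 ≈ 5.658.

σ̂²_MAP = 5.658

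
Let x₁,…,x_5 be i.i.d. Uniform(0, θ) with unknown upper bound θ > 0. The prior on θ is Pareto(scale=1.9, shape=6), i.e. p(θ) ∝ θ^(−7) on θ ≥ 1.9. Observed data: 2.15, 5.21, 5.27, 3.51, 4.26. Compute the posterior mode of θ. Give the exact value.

θ̂_MAP = 5.27

The Uniform(0, θ) likelihood is θ^(−n) for θ ≥ max(xᵢ), zero otherwise. Here max(xᵢ) = 5.27.
Posterior ∝ θ^(−7) · θ^(−5) = θ^(−12) on θ ≥ max(1.9, 5.27) = 5.27.
This density is strictly decreasing in θ, so the posterior mode lies at the lower boundary of the support.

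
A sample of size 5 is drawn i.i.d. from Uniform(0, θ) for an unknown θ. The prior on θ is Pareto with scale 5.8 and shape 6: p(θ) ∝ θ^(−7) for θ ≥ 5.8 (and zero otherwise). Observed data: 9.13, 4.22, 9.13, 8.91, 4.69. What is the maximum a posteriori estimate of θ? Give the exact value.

The Uniform(0, θ) likelihood is θ^(−n) for θ ≥ max(xᵢ), zero otherwise. Here max(xᵢ) = 9.13.
Posterior ∝ θ^(−7) · θ^(−5) = θ^(−12) on θ ≥ max(5.8, 9.13) = 9.13.
This density is strictly decreasing in θ, so the posterior mode lies at the lower boundary of the support.

θ̂_MAP = 9.13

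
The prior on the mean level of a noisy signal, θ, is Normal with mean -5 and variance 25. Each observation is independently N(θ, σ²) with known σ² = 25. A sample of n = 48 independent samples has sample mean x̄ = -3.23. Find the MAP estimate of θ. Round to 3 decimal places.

θ̂_MAP = -3.266

n = 48, x̄ = -3.23.
For a Normal prior and Normal likelihood with known variance, the posterior is Normal; its mode equals its mean, the precision-weighted average.
Prior precision 1/σ₀² = 1/25 = 0.04; data precision n/σ² = 48/25 = 1.92.
θ̂ = (0.04·(-5) + 1.92·(-3.23)) / (0.04 + 1.92) = (-6.4016)/1.96 = -4001/1225 ≈ -3.266.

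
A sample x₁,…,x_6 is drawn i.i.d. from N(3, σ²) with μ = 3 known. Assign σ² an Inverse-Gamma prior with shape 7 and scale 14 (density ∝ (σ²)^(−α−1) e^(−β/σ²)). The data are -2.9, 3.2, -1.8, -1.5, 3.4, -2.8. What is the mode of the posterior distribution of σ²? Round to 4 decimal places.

Sum of squared deviations about the known mean: SS = (-2.9−3)² + (3.2−3)² + (-1.8−3)² + (-1.5−3)² + (3.4−3)² + (-2.8−3)² = 111.94.
The Normal likelihood contributes (σ²)^(−n/2) exp(−SS/(2σ²)), so the posterior is Inverse-Gamma(α + n/2, β + SS/2) = Inverse-Gamma(10, 69.97).
The mode of Inverse-Gamma(a, b) is b/(a+1) = 69.97/11 ≈ 6.3609.

σ̂²_MAP = 6.3609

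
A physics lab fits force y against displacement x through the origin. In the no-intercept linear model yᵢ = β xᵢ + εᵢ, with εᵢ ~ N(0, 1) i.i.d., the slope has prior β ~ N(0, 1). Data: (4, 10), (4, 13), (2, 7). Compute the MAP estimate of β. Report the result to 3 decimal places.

log p(β | y) = −Σ(yᵢ − βxᵢ)²/(2·1) − β²/(2·1) + const.
Setting the derivative to zero: Σxᵢ(yᵢ − βxᵢ)/1 − β/1 = 0, so β = Σxᵢyᵢ / (Σxᵢ² + σ²/τ²).
Σxᵢyᵢ = 4·10 + 4·13 + 2·7 = 106; Σxᵢ² = 36; σ²/τ² = 1.
β̂_MAP = 106 / (36 + 1) = 106/37 ≈ 2.865.

β̂_MAP = 2.865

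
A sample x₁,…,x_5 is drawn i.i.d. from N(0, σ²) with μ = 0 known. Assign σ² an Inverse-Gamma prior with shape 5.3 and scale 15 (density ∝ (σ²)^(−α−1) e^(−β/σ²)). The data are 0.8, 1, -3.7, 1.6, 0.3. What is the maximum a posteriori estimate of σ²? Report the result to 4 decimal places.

σ̂²_MAP = 2.7261

Sum of squared deviations about the known mean: SS = (0.8−0)² + (1−0)² + (-3.7−0)² + (1.6−0)² + (0.3−0)² = 17.98.
The Normal likelihood contributes (σ²)^(−n/2) exp(−SS/(2σ²)), so the posterior is Inverse-Gamma(α + n/2, β + SS/2) = Inverse-Gamma(7.8, 23.99).
The mode of Inverse-Gamma(a, b) is b/(a+1) = 23.99/8.8 ≈ 2.7261.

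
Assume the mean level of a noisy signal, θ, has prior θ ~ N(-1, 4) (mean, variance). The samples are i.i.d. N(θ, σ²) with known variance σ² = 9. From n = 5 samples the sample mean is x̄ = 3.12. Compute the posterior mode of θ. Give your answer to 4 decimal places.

θ̂_MAP = 1.8414

n = 5, x̄ = 3.12.
For a Normal prior and Normal likelihood with known variance, the posterior is Normal; its mode equals its mean, the precision-weighted average.
Prior precision 1/σ₀² = 1/4 = 0.25; data precision n/σ² = 5/9.
θ̂ = (0.25·(-1) + (5/9)·3.12) / (0.25 + 5/9) = (89/60)/(29/36) = 267/145 ≈ 1.8414.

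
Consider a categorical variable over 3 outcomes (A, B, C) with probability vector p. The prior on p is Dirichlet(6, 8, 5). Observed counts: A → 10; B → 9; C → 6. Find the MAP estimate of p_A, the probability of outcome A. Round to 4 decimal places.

MAP estimate of p_A = 0.3659

The posterior is Dirichlet(αᵢ + nᵢ) = Dirichlet(16, 17, 11).
For a Dirichlet(a₁,…,a_K) with all aᵢ > 1, the mode has j-th component (aⱼ − 1)/(Σaᵢ − K).
Here Σaᵢ = 44 and K = 3, so p_A = (16 − 1)/(44 − 3) = 15/41 ≈ 0.3659.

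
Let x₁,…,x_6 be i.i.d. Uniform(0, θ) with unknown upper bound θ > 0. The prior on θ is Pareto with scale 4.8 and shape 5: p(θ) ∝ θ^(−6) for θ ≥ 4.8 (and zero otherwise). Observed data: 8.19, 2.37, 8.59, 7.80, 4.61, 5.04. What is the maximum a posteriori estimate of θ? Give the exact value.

θ̂_MAP = 8.59

The Uniform(0, θ) likelihood is θ^(−n) for θ ≥ max(xᵢ), zero otherwise. Here max(xᵢ) = 8.59.
Posterior ∝ θ^(−6) · θ^(−6) = θ^(−12) on θ ≥ max(4.8, 8.59) = 8.59.
This density is strictly decreasing in θ, so the posterior mode lies at the lower boundary of the support.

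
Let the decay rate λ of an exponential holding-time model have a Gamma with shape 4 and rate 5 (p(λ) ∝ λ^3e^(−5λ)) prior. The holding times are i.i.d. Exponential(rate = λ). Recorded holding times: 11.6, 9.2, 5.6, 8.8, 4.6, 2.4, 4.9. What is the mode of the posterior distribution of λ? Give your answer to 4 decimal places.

The Exponential(rate=λ) likelihood is ∝ λ^n e^(−λΣtᵢ). Here n = 7 and Σtᵢ = 11.6 + 9.2 + 5.6 + 8.8 + 4.6 + 2.4 + 4.9 = 47.1.
Posterior ∝ λ^3e^(−5λ) · λ^7e^(−47.1λ) = λ^10e^(−52.1λ), i.e. Gamma(11, 52.1).
Mode = (a−1)/b = 10/52.1 ≈ 0.1919.

λ̂_MAP = 0.1919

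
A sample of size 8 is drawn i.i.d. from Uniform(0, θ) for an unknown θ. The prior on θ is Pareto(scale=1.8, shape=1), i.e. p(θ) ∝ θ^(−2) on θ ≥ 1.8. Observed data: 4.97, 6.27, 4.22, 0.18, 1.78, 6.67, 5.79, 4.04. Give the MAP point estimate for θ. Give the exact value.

θ̂_MAP = 6.67

The Uniform(0, θ) likelihood is θ^(−n) for θ ≥ max(xᵢ), zero otherwise. Here max(xᵢ) = 6.67.
Posterior ∝ θ^(−2) · θ^(−8) = θ^(−10) on θ ≥ max(1.8, 6.67) = 6.67.
This density is strictly decreasing in θ, so the posterior mode lies at the lower boundary of the support.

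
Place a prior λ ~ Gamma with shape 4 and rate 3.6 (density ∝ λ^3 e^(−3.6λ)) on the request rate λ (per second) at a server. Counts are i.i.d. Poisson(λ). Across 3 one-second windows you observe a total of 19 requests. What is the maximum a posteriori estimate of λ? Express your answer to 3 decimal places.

λ̂_MAP = 3.333

Σxᵢ = 19, n = 3.
Posterior ∝ λ^3e^(−3.6λ) · λ^19e^(−3λ) = λ^22e^(−6.6λ), i.e. Gamma(shape=23, rate=6.6).
The mode of a Gamma(a, b) with a ≥ 1 (shape–rate) is (a−1)/b = 22/6.6 ≈ 3.333.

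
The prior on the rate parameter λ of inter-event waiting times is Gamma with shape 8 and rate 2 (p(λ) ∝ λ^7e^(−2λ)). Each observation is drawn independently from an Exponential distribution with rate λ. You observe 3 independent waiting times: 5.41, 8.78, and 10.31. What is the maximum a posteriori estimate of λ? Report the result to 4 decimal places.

The Exponential(rate=λ) likelihood is ∝ λ^n e^(−λΣtᵢ). Here n = 3 and Σtᵢ = 5.41 + 8.78 + 10.31 = 24.50.
Posterior ∝ λ^7e^(−2λ) · λ^3e^(−24.50λ) = λ^10e^(−26.50λ), i.e. Gamma(11, 26.50).
Mode = (a−1)/b = 10/26.50 ≈ 0.3774.

λ̂_MAP = 0.3774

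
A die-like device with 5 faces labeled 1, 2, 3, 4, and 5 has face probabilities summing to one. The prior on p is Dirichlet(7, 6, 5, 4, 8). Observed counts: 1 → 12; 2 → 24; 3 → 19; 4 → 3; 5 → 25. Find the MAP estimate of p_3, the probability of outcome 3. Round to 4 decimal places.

MAP estimate: 0.2130

The posterior is Dirichlet(αᵢ + nᵢ) = Dirichlet(19, 30, 24, 7, 33).
For a Dirichlet(a₁,…,a_K) with all aᵢ > 1, the mode has j-th component (aⱼ − 1)/(Σaᵢ − K).
Here Σaᵢ = 113 and K = 5, so p_3 = (24 − 1)/(113 − 5) = 23/108 ≈ 0.2130.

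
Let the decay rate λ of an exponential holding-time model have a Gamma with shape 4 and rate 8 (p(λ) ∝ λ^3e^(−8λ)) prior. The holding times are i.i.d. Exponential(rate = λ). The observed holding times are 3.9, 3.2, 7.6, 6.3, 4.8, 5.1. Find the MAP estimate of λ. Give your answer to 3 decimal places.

λ̂_MAP = 0.231

The Exponential(rate=λ) likelihood is ∝ λ^n e^(−λΣtᵢ). Here n = 6 and Σtᵢ = 3.9 + 3.2 + 7.6 + 6.3 + 4.8 + 5.1 = 30.9.
Posterior ∝ λ^3e^(−8λ) · λ^6e^(−30.9λ) = λ^9e^(−38.9λ), i.e. Gamma(10, 38.9).
Mode = (a−1)/b = 9/38.9 ≈ 0.231.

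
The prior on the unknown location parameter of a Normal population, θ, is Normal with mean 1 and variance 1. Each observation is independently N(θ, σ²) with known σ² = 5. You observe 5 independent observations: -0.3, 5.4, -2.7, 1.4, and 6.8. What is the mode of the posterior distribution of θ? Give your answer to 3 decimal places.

θ̂_MAP = 1.560

n = 5; x̄ = ((-0.3) + 5.4 + (-2.7) + 1.4 + 6.8)/5 = 10.6/5 = 2.12.
For a Normal prior and Normal likelihood with known variance, the posterior is Normal; its mode equals its mean, the precision-weighted average.
Prior precision 1/σ₀² = 1/1 = 1; data precision n/σ² = 5/5 = 1.
θ̂ = (1·1 + 1·2.12) / (1 + 1) = 3.12/2 = 1.560.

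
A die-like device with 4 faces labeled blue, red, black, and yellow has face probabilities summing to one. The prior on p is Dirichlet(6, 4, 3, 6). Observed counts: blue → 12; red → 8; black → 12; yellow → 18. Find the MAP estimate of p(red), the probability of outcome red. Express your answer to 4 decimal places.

The posterior is Dirichlet(αᵢ + nᵢ) = Dirichlet(18, 12, 15, 24).
For a Dirichlet(a₁,…,a_K) with all aᵢ > 1, the mode has j-th component (aⱼ − 1)/(Σaᵢ − K).
Here Σaᵢ = 69 and K = 4, so p(red) = (12 − 1)/(69 − 4) = 11/65 ≈ 0.1692.

MAP estimate of p(red) = 0.1692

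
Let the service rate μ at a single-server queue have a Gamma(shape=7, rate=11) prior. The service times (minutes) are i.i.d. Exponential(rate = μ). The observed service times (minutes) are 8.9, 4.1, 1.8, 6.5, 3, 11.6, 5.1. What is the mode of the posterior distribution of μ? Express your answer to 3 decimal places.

μ̂_MAP = 0.250

The Exponential(rate=μ) likelihood is ∝ μ^n e^(−μΣtᵢ). Here n = 7 and Σtᵢ = 8.9 + 4.1 + 1.8 + 6.5 + 3 + 11.6 + 5.1 = 41.
Posterior ∝ μ^6e^(−11μ) · μ^7e^(−41μ) = μ^13e^(−52μ), i.e. Gamma(14, 52).
Mode = (a−1)/b = 13/52 ≈ 0.250.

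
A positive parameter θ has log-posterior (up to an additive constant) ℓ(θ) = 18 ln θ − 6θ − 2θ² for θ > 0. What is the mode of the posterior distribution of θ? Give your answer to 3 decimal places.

θ̂_MAP = 1.500

ℓ'(θ) = 18/θ − 6 − 4θ. Setting this to zero and multiplying by θ: 4θ² + 6θ − 18 = 0.
θ = (−6 + √(6² + 4·4·18)) / (2·4) = (−6 + √324) / 8 = (−6 + 18)/8 = 3/2.
ℓ''(θ) = −18/θ² − 4 < 0, confirming a maximum.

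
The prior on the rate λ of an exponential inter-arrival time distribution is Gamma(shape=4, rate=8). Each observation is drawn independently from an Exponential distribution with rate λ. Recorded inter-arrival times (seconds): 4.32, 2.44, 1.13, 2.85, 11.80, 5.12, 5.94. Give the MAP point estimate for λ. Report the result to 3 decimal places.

The Exponential(rate=λ) likelihood is ∝ λ^n e^(−λΣtᵢ). Here n = 7 and Σtᵢ = 4.32 + 2.44 + 1.13 + 2.85 + 11.80 + 5.12 + 5.94 = 33.60.
Posterior ∝ λ^3e^(−8λ) · λ^7e^(−33.60λ) = λ^10e^(−41.60λ), i.e. Gamma(11, 41.60).
Mode = (a−1)/b = 10/41.60 ≈ 0.240.

λ̂_MAP = 0.240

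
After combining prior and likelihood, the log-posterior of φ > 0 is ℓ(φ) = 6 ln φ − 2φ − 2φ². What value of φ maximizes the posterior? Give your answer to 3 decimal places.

φ̂_MAP = 1.000

ℓ'(φ) = 6/φ − 2 − 4φ. Setting this to zero and multiplying by φ: 4φ² + 2φ − 6 = 0.
φ = (−2 + √(2² + 4·4·6)) / (2·4) = (−2 + √100) / 8 = (−2 + 10)/8 = 1.
ℓ''(φ) = −6/φ² − 4 < 0, confirming a maximum.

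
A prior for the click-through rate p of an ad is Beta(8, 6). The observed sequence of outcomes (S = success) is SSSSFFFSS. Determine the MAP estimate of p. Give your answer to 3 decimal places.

p̂_MAP = 0.619

Prior: Beta(8, 6).
Data: 6 successes in 9 trials (from the sequence). The binomial likelihood contributes p^6(1−p)^3, so the posterior is Beta(8+6, 6+3) = Beta(14, 9).
For Beta(a, b) with a, b > 1 the mode is (a−1)/(a+b−2) = 13/21 ≈ 0.619.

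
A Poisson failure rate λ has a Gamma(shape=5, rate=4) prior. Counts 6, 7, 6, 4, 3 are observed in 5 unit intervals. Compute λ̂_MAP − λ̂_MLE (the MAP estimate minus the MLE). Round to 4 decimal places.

Σxᵢ = 26. Posterior is Gamma(31, 9); MAP = (31−1)/9 = 30/9 ≈ 3.33333.
MLE = x̄ = 26/5 ≈ 5.20000.
Difference = 30/9 − 26/5 = -28/15 ≈ -1.8667.

MAP − MLE = -1.8667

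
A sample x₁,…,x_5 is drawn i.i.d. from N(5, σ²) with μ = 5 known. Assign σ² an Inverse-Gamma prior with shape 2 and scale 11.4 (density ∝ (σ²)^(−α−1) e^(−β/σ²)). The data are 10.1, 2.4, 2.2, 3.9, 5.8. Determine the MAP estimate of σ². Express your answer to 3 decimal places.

Sum of squared deviations about the known mean: SS = (10.1−5)² + (2.4−5)² + (2.2−5)² + (3.9−5)² + (5.8−5)² = 42.46.
The Normal likelihood contributes (σ²)^(−n/2) exp(−SS/(2σ²)), so the posterior is Inverse-Gamma(α + n/2, β + SS/2) = Inverse-Gamma(4.5, 32.63).
The mode of Inverse-Gamma(a, b) is b/(a+1) = 32.63/5.5 ≈ 5.933.

σ̂²_MAP = 5.933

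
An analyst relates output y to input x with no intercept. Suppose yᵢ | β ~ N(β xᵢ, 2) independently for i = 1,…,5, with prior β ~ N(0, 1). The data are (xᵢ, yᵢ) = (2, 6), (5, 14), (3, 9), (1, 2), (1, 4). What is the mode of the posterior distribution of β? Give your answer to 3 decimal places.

log p(β | y) = −Σ(yᵢ − βxᵢ)²/(2·2) − β²/(2·1) + const.
Setting the derivative to zero: Σxᵢ(yᵢ − βxᵢ)/2 − β/1 = 0, so β = Σxᵢyᵢ / (Σxᵢ² + σ²/τ²).
Σxᵢyᵢ = 2·6 + 5·14 + 3·9 + 1·2 + 1·4 = 115; Σxᵢ² = 40; σ²/τ² = 2.
β̂_MAP = 115 / (40 + 2) = 115/42 ≈ 2.738.

β̂_MAP = 2.738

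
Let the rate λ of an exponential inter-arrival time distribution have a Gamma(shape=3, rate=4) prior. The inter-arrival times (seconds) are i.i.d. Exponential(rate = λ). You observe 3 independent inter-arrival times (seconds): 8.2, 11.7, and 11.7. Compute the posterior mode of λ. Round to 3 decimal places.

λ̂_MAP = 0.140

The Exponential(rate=λ) likelihood is ∝ λ^n e^(−λΣtᵢ). Here n = 3 and Σtᵢ = 8.2 + 11.7 + 11.7 = 31.6.
Posterior ∝ λ^2e^(−4λ) · λ^3e^(−31.6λ) = λ^5e^(−35.6λ), i.e. Gamma(6, 35.6).
Mode = (a−1)/b = 5/35.6 ≈ 0.140.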